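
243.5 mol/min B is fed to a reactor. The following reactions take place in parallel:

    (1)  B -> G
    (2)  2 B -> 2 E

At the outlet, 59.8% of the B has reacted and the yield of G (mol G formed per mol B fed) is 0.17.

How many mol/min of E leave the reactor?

104 mol/min

Yield of G: 1ξ₁ / 243.5 = 0.17 → ξ₁ = 41.4 mol/min.
Conversion of B: 1ξ₁ + 2ξ₂ = 0.598 × 243.5 = 145.6 → ξ₂ = 52.11 mol/min.
Outlet amounts (n = n₀ + Σ ν·ξ):
  B: 243.5 − 1(41.4) − 2(52.11) = 97.89
  G: 0 + 1(41.4) = 41.4
  E: 0 + 2(52.11) = 104.2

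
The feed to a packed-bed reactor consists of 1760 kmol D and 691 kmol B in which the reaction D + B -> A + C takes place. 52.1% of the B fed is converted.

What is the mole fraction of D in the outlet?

0.571

B reacted = 0.521 × 691 = 360 kmol; ν_B = −1, so ξ = 360/1 = 360 kmol.
Outlet amounts (n = n₀ + ν ξ):
  D: 1760 − 1(360) = 1400
  B: 691 − 1(360) = 331
  A: 0 + 1(360) = 360
  C: 0 + 1(360) = 360
Total out = 2451 kmol; y_D = 1400 / 2451 = 0.5712.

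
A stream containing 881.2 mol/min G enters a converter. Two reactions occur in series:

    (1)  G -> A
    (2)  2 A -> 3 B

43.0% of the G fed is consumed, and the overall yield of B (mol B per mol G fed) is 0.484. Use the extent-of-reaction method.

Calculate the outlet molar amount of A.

94.6 mol/min

Conversion of G: G consumed = 1ξ₁ = 0.43 × 881.2 → ξ₁ = 378.9 mol/min.
Yield of B: 3ξ₂ / 881.2 = 0.484 → ξ₂ = 142.2 mol/min.
Outlet amounts (n = n₀ + Σ ν·ξ):
  G: 881.2 − 1(378.9) = 502.3
  A: 0 + 1(378.9) − 2(142.2) = 94.58
  B: 0 + 3(142.2) = 426.5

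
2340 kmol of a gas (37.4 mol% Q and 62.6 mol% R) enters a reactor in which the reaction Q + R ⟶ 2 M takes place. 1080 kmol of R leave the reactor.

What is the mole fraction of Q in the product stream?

0.21

For R: n = n₀ − 1ξ → 1080 = 1465 − 1ξ, giving ξ = 384.8 kmol.
Outlet amounts (n = n₀ + ν ξ):
  Q: 875.2 − 1(384.8) = 490.3
  R: 1465 − 1(384.8) = 1080
  M: 0 + 2(384.8) = 769.7
Total out = 2340 kmol; y_Q = 490.3 / 2340 = 0.2095.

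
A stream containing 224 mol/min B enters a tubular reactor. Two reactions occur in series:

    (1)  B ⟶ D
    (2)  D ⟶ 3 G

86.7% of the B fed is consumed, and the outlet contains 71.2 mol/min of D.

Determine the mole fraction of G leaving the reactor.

0.785

Conversion of B: B consumed = 1ξ₁ = 0.867 × 224 → ξ₁ = 194.2 mol/min.
D balance: n_D = 0 + 1ξ₁ − 1ξ₂ = 71.2 → ξ₂ = (1·194.2 − 71.2)/1 = 123 mol/min.
Outlet amounts (n = n₀ + Σ ν·ξ):
  B: 224 − 1(194.2) = 29.79
  D: 0 + 1(194.2) − 1(123) = 71.2
  G: 0 + 3(123) = 369
Total out = 470 mol/min; y_G = 369 / 470 = 0.7851.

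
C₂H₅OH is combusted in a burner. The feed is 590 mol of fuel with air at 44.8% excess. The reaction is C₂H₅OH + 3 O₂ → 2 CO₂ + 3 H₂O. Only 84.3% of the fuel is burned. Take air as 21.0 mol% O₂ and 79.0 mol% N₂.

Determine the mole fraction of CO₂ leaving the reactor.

Stoichiometric O₂ = 3 × 590 = 1770 mol; O₂ fed = 1770 × 1.448 = 2563 mol.
N₂ fed = 2563 × 79/21 = 9642 mol.
Fuel reacted = 0.843 × 590 → ξ = 497.4 mol.
Outlet (n = n₀ + ν ξ):
  C₂H₅OH: 590 − 1(497.4) = 92.63
  O₂: 2563 − 3(497.4) = 1071
  N₂: 9642 (inert)
  CO₂: 0 + 2(497.4) = 994.7
  H₂O: 0 + 3(497.4) = 1492
Total out = 13290 mol; y_CO₂ = 994.7 / 13290 = 0.07484.

0.0748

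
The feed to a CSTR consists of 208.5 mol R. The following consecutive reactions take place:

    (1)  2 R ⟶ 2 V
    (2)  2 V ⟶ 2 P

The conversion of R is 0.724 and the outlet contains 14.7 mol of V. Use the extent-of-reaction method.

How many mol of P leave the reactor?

136 mol

Conversion of R: R consumed = 2ξ₁ = 0.724 × 208.5 → ξ₁ = 75.48 mol.
V balance: n_V = 0 + 2ξ₁ − 2ξ₂ = 14.7 → ξ₂ = (2·75.48 − 14.7)/2 = 68.13 mol.
Outlet amounts (n = n₀ + Σ ν·ξ):
  R: 208.5 − 2(75.48) = 57.55
  V: 0 + 2(75.48) − 2(68.13) = 14.7
  P: 0 + 2(68.13) = 136.3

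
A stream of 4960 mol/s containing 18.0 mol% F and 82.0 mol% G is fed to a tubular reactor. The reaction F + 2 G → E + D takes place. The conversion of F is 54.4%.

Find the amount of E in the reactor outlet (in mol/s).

F reacted = 0.544 × 892.8 = 485.7 mol/s; ν_F = −1, so ξ = 485.7/1 = 485.7 mol/s.
Outlet amounts (n = n₀ + ν ξ):
  F: 892.8 − 1(485.7) = 407.1
  G: 4067 − 2(485.7) = 3096
  E: 0 + 1(485.7) = 485.7
  D: 0 + 1(485.7) = 485.7

486 mol/s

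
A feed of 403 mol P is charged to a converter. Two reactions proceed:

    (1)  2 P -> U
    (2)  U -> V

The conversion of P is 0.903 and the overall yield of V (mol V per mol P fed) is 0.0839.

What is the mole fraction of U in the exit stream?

0.67

Conversion of P: P consumed = 2ξ₁ = 0.903 × 403 → ξ₁ = 182 mol.
Yield of V: 1ξ₂ / 403 = 0.0839 → ξ₂ = 33.81 mol.
Outlet amounts (n = n₀ + Σ ν·ξ):
  P: 403 − 2(182) = 39.09
  U: 0 + 1(182) − 1(33.81) = 148.1
  V: 0 + 1(33.81) = 33.81
Total out = 221 mol; y_U = 148.1 / 221 = 0.6702.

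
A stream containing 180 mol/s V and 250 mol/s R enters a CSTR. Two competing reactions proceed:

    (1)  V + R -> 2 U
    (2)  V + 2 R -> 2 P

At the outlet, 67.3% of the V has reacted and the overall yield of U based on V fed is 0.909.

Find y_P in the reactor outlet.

0.201

Yield of U: 2ξ₁ / 180 = 0.909 → ξ₁ = 81.81 mol/s.
Conversion of V: 1ξ₁ + 1ξ₂ = 0.673 × 180 = 121.1 → ξ₂ = 39.33 mol/s.
Outlet amounts (n = n₀ + Σ ν·ξ):
  V: 180 − 1(81.81) − 1(39.33) = 58.86
  R: 250 − 1(81.81) − 2(39.33) = 89.53
  U: 0 + 2(81.81) = 163.6
  P: 0 + 2(39.33) = 78.66
Total out = 390.7 mol/s; y_P = 78.66 / 390.7 = 0.2013.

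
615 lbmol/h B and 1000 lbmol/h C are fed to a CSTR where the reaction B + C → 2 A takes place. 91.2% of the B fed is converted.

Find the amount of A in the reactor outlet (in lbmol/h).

B reacted = 0.912 × 615 = 560.9 lbmol/h; ν_B = −1, so ξ = 560.9/1 = 560.9 lbmol/h.
Outlet amounts (n = n₀ + ν ξ):
  B: 615 − 1(560.9) = 54.12
  C: 1000 − 1(560.9) = 439.1
  A: 0 + 2(560.9) = 1122

1120 lbmol/h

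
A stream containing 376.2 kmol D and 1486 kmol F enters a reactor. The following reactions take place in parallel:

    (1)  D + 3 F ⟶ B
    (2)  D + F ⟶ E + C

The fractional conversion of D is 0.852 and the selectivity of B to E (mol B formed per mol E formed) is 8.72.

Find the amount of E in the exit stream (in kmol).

Conversion of D: D consumed = 0.852 × 376.2 = 320.5 kmol = 1ξ₁ + 1ξ₂.
Selectivity: 1ξ₁ / (1ξ₂) = 8.72 → ξ₁ = 8.72 ξ₂.
Substitute: (1·8.72 + 1) ξ₂ = 320.5 → ξ₂ = 32.98 kmol, ξ₁ = 287.5 kmol.
Outlet amounts (n = n₀ + Σ ν·ξ):
  D: 376.2 − 1(287.5) − 1(32.98) = 55.68
  F: 1486 − 3(287.5) − 1(32.98) = 590.4
  B: 0 + 1(287.5) = 287.5
  E: 0 + 1(32.98) = 32.98
  C: 0 + 1(32.98) = 32.98

33 kmol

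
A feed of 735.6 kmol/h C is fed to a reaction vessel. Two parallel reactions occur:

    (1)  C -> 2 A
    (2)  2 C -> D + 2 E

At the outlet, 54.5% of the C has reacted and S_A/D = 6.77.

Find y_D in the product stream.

0.0701

Conversion of C: C consumed = 0.545 × 735.6 = 400.9 kmol/h = 1ξ₁ + 2ξ₂.
Selectivity: 2ξ₁ / (1ξ₂) = 6.77 → ξ₁ = 3.385 ξ₂.
Substitute: (1·3.385 + 2) ξ₂ = 400.9 → ξ₂ = 74.45 kmol/h, ξ₁ = 252 kmol/h.
Outlet amounts (n = n₀ + Σ ν·ξ):
  C: 735.6 − 1(252) − 2(74.45) = 334.7
  A: 0 + 2(252) = 504
  D: 0 + 1(74.45) = 74.45
  E: 0 + 2(74.45) = 148.9
Total out = 1062 kmol/h; y_D = 74.45 / 1062 = 0.0701.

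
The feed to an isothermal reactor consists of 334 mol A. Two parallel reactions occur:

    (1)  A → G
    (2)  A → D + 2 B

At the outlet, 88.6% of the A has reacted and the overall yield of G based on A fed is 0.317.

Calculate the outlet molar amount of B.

Yield of G: 1ξ₁ / 334 = 0.317 → ξ₁ = 105.9 mol.
Conversion of A: 1ξ₁ + 1ξ₂ = 0.886 × 334 = 295.9 → ξ₂ = 190 mol.
Outlet amounts (n = n₀ + Σ ν·ξ):
  A: 334 − 1(105.9) − 1(190) = 38.08
  G: 0 + 1(105.9) = 105.9
  D: 0 + 1(190) = 190
  B: 0 + 2(190) = 380.1

380 mol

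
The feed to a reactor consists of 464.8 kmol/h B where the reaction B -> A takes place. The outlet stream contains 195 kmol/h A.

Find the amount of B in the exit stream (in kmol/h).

For A: n = n₀ + 1ξ → 195 = 0 + 1ξ, giving ξ = 195 kmol/h.
Outlet amounts (n = n₀ + ν ξ):
  B: 464.8 − 1(195) = 269.8
  A: 0 + 1(195) = 195

270 kmol/h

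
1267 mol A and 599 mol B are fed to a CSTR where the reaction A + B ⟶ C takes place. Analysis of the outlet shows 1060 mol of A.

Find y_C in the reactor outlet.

For A: n = n₀ − 1ξ → 1060 = 1267 − 1ξ, giving ξ = 207 mol.
Outlet amounts (n = n₀ + ν ξ):
  A: 1267 − 1(207) = 1060
  B: 599 − 1(207) = 392
  C: 0 + 1(207) = 207
Total out = 1659 mol; y_C = 207 / 1659 = 0.1248.

0.125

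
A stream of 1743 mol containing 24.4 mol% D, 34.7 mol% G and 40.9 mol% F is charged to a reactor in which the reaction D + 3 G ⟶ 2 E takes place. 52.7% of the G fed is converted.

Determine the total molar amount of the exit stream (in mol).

1530 mol

G reacted = 0.527 × 604.8 = 318.7 mol; ν_G = −3, so ξ = 318.7/3 = 106.2 mol.
Outlet amounts (n = n₀ + ν ξ):
  D: 425.3 − 1(106.2) = 319
  G: 604.8 − 3(106.2) = 286.1
  E: 0 + 2(106.2) = 212.5
  F: 712.9 (inert)
Total out = 319 + 286.1 + 212.5 + 712.9 = 1531 mol.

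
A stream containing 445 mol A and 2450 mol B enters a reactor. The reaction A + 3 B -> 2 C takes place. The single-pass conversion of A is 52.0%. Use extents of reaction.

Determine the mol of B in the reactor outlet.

1760 mol

A reacted = 0.52 × 445 = 231.4 mol; ν_A = −1, so ξ = 231.4/1 = 231.4 mol.
Outlet amounts (n = n₀ + ν ξ):
  A: 445 − 1(231.4) = 213.6
  B: 2450 − 3(231.4) = 1756
  C: 0 + 2(231.4) = 462.8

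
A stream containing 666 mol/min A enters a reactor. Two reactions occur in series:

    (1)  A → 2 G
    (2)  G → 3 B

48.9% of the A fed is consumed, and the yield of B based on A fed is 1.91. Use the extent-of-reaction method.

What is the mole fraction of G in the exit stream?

0.124

Conversion of A: A consumed = 1ξ₁ = 0.489 × 666 → ξ₁ = 325.7 mol/min.
Yield of B: 3ξ₂ / 666 = 1.91 → ξ₂ = 424 mol/min.
Outlet amounts (n = n₀ + Σ ν·ξ):
  A: 666 − 1(325.7) = 340.3
  G: 0 + 2(325.7) − 1(424) = 227.3
  B: 0 + 3(424) = 1272
Total out = 1840 mol/min; y_G = 227.3 / 1840 = 0.1236.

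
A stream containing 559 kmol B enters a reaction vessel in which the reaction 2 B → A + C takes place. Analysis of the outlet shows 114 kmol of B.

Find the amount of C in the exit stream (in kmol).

222 kmol

For B: n = n₀ − 2ξ → 114 = 559 − 2ξ, giving ξ = 222.5 kmol.
Outlet amounts (n = n₀ + ν ξ):
  B: 559 − 2(222.5) = 114
  A: 0 + 1(222.5) = 222.5
  C: 0 + 1(222.5) = 222.5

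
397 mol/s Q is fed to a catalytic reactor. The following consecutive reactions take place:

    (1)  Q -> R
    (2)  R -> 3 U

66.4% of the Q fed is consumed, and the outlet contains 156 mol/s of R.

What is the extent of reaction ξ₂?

Conversion of Q: Q consumed = 1ξ₁ = 0.664 × 397 → ξ₁ = 263.6 mol/s.
R balance: n_R = 0 + 1ξ₁ − 1ξ₂ = 156 → ξ₂ = (1·263.6 − 156)/1 = 107.6 mol/s.
Outlet amounts (n = n₀ + Σ ν·ξ):
  Q: 397 − 1(263.6) = 133.4
  R: 0 + 1(263.6) − 1(107.6) = 156
  U: 0 + 3(107.6) = 322.8

ξ₂ = 108 mol/s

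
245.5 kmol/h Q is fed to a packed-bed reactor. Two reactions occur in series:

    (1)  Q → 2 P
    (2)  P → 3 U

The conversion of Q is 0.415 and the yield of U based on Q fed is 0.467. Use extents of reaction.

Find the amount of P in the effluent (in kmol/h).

166 kmol/h

Conversion of Q: Q consumed = 1ξ₁ = 0.415 × 245.5 → ξ₁ = 101.9 kmol/h.
Yield of U: 3ξ₂ / 245.5 = 0.467 → ξ₂ = 38.22 kmol/h.
Outlet amounts (n = n₀ + Σ ν·ξ):
  Q: 245.5 − 1(101.9) = 143.6
  P: 0 + 2(101.9) − 1(38.22) = 165.5
  U: 0 + 3(38.22) = 114.6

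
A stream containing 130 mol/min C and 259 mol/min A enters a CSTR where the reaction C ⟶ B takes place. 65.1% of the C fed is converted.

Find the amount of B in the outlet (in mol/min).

C reacted = 0.651 × 130 = 84.63 mol/min; ν_C = −1, so ξ = 84.63/1 = 84.63 mol/min.
Outlet amounts (n = n₀ + ν ξ):
  C: 130 − 1(84.63) = 45.37
  B: 0 + 1(84.63) = 84.63
  A: 259 (inert)

84.6 mol/min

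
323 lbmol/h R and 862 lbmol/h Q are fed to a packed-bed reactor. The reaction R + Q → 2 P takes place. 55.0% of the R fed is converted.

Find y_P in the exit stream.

0.3

R reacted = 0.55 × 323 = 177.7 lbmol/h; ν_R = −1, so ξ = 177.7/1 = 177.7 lbmol/h.
Outlet amounts (n = n₀ + ν ξ):
  R: 323 − 1(177.7) = 145.3
  Q: 862 − 1(177.7) = 684.4
  P: 0 + 2(177.7) = 355.3
Total out = 1185 lbmol/h; y_P = 355.3 / 1185 = 0.2998.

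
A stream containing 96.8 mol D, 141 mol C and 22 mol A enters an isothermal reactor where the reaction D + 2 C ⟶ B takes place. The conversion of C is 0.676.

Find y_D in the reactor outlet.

C reacted = 0.676 × 141 = 95.32 mol; ν_C = −2, so ξ = 95.32/2 = 47.66 mol.
Outlet amounts (n = n₀ + ν ξ):
  D: 96.8 − 1(47.66) = 49.14
  C: 141 − 2(47.66) = 45.68
  B: 0 + 1(47.66) = 47.66
  A: 22 (inert)
Total out = 164.5 mol; y_D = 49.14 / 164.5 = 0.2988.

0.299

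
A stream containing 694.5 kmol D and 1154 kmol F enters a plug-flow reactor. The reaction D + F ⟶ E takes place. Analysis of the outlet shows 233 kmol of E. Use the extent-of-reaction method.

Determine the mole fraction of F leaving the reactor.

0.57

For E: n = n₀ + 1ξ → 233 = 0 + 1ξ, giving ξ = 233 kmol.
Outlet amounts (n = n₀ + ν ξ):
  D: 694.5 − 1(233) = 461.5
  F: 1154 − 1(233) = 921
  E: 0 + 1(233) = 233
Total out = 1616 kmol; y_F = 921 / 1616 = 0.5701.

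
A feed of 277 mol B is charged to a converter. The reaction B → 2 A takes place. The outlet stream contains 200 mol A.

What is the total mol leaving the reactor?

For A: n = n₀ + 2ξ → 200 = 0 + 2ξ, giving ξ = 100 mol.
Outlet amounts (n = n₀ + ν ξ):
  B: 277 − 1(100) = 177
  A: 0 + 2(100) = 200
Total out = 177 + 200 = 377 mol.

377 mol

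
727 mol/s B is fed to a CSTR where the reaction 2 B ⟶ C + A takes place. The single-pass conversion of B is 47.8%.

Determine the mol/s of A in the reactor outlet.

B reacted = 0.478 × 727 = 347.5 mol/s; ν_B = −2, so ξ = 347.5/2 = 173.8 mol/s.
Outlet amounts (n = n₀ + ν ξ):
  B: 727 − 2(173.8) = 379.5
  C: 0 + 1(173.8) = 173.8
  A: 0 + 1(173.8) = 173.8

174 mol/s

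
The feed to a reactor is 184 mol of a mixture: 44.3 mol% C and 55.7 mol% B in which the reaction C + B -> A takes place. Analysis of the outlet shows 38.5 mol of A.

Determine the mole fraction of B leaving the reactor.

For A: n = n₀ + 1ξ → 38.5 = 0 + 1ξ, giving ξ = 38.5 mol.
Outlet amounts (n = n₀ + ν ξ):
  C: 81.51 − 1(38.5) = 43.01
  B: 102.5 − 1(38.5) = 63.99
  A: 0 + 1(38.5) = 38.5
Total out = 145.5 mol; y_B = 63.99 / 145.5 = 0.4398.

0.44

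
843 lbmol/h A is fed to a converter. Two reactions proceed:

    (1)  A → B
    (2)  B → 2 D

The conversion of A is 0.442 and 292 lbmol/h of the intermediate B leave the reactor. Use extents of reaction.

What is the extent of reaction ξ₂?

ξ₂ = 80.6 lbmol/h

Conversion of A: A consumed = 1ξ₁ = 0.442 × 843 → ξ₁ = 372.6 lbmol/h.
B balance: n_B = 0 + 1ξ₁ − 1ξ₂ = 292 → ξ₂ = (1·372.6 − 292)/1 = 80.61 lbmol/h.
Outlet amounts (n = n₀ + Σ ν·ξ):
  A: 843 − 1(372.6) = 470.4
  B: 0 + 1(372.6) − 1(80.61) = 292
  D: 0 + 2(80.61) = 161.2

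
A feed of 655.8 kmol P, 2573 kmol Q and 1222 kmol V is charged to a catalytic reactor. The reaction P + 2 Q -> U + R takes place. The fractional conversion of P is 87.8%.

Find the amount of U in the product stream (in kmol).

P reacted = 0.878 × 655.8 = 575.8 kmol; ν_P = −1, so ξ = 575.8/1 = 575.8 kmol.
Outlet amounts (n = n₀ + ν ξ):
  P: 655.8 − 1(575.8) = 80.01
  Q: 2573 − 2(575.8) = 1421
  U: 0 + 1(575.8) = 575.8
  R: 0 + 1(575.8) = 575.8
  V: 1222 (inert)

576 kmol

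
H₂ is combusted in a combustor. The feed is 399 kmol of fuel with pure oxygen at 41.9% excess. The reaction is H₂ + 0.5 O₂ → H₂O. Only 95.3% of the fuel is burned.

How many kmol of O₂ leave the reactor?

Stoichiometric O₂ = 0.5 × 399 = 199.5 kmol; O₂ fed = 199.5 × 1.419 = 283.1 kmol.
Fuel reacted = 0.953 × 399 → ξ = 380.2 kmol.
Outlet (n = n₀ + ν ξ):
  H₂: 399 − 1(380.2) = 18.75
  O₂: 283.1 − 0.5(380.2) = 92.97
  H₂O: 0 + 1(380.2) = 380.2

93 kmol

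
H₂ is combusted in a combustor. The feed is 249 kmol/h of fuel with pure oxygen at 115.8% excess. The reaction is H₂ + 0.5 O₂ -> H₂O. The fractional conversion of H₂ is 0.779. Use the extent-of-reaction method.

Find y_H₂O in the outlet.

0.461

Stoichiometric O₂ = 0.5 × 249 = 124.5 kmol/h; O₂ fed = 124.5 × 2.158 = 268.7 kmol/h.
Fuel reacted = 0.779 × 249 → ξ = 194 kmol/h.
Outlet (n = n₀ + ν ξ):
  H₂: 249 − 1(194) = 55.03
  O₂: 268.7 − 0.5(194) = 171.7
  H₂O: 0 + 1(194) = 194
Total out = 420.7 kmol/h; y_H₂O = 194 / 420.7 = 0.4611.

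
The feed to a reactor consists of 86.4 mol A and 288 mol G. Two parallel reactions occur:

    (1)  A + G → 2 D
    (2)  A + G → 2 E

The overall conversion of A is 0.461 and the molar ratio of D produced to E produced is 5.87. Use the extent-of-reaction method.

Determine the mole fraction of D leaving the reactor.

0.182

Conversion of A: A consumed = 0.461 × 86.4 = 39.83 mol = 1ξ₁ + 1ξ₂.
Selectivity: 2ξ₁ / (2ξ₂) = 5.87 → ξ₁ = 5.87 ξ₂.
Substitute: (1·5.87 + 1) ξ₂ = 39.83 → ξ₂ = 5.798 mol, ξ₁ = 34.03 mol.
Outlet amounts (n = n₀ + Σ ν·ξ):
  A: 86.4 − 1(34.03) − 1(5.798) = 46.57
  G: 288 − 1(34.03) − 1(5.798) = 248.2
  D: 0 + 2(34.03) = 68.07
  E: 0 + 2(5.798) = 11.6
Total out = 374.4 mol; y_D = 68.07 / 374.4 = 0.1818.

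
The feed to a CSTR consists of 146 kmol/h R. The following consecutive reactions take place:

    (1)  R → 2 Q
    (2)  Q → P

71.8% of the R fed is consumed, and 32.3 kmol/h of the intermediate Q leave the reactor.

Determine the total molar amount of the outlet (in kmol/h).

Conversion of R: R consumed = 1ξ₁ = 0.718 × 146 → ξ₁ = 104.8 kmol/h.
Q balance: n_Q = 0 + 2ξ₁ − 1ξ₂ = 32.3 → ξ₂ = (2·104.8 − 32.3)/1 = 177.4 kmol/h.
Outlet amounts (n = n₀ + Σ ν·ξ):
  R: 146 − 1(104.8) = 41.17
  Q: 0 + 2(104.8) − 1(177.4) = 32.3
  P: 0 + 1(177.4) = 177.4
Total out = 41.17 + 32.3 + 177.4 = 250.8 kmol/h.

251 kmol/h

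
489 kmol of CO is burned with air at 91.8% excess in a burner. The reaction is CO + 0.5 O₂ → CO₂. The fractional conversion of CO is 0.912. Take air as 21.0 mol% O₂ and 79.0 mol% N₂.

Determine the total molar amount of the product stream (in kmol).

Stoichiometric O₂ = 0.5 × 489 = 244.5 kmol; O₂ fed = 244.5 × 1.918 = 469 kmol.
N₂ fed = 469 × 79/21 = 1764 kmol.
Fuel reacted = 0.912 × 489 → ξ = 446 kmol.
Outlet (n = n₀ + ν ξ):
  CO: 489 − 1(446) = 43.03
  O₂: 469 − 0.5(446) = 246
  N₂: 1764 (inert)
  CO₂: 0 + 1(446) = 446
Total out = 43.03 + 246 + 1764 + 446 = 2499 kmol.

2500 kmol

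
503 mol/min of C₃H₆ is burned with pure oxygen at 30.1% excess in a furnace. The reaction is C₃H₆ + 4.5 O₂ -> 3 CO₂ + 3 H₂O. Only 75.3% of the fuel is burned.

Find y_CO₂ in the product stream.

0.312

Stoichiometric O₂ = 4.5 × 503 = 2264 mol/min; O₂ fed = 2264 × 1.301 = 2945 mol/min.
Fuel reacted = 0.753 × 503 → ξ = 378.8 mol/min.
Outlet (n = n₀ + ν ξ):
  C₃H₆: 503 − 1(378.8) = 124.2
  O₂: 2945 − 4.5(378.8) = 1240
  CO₂: 0 + 3(378.8) = 1136
  H₂O: 0 + 3(378.8) = 1136
Total out = 3637 mol/min; y_CO₂ = 1136 / 3637 = 0.3124.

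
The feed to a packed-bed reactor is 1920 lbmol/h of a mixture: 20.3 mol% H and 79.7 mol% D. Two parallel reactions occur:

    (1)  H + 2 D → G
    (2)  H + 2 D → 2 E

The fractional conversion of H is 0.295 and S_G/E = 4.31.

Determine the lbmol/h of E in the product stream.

23.9 lbmol/h

Conversion of H: H consumed = 0.295 × 389.8 = 115 lbmol/h = 1ξ₁ + 1ξ₂.
Selectivity: 1ξ₁ / (2ξ₂) = 4.31 → ξ₁ = 8.62 ξ₂.
Substitute: (1·8.62 + 1) ξ₂ = 115 → ξ₂ = 11.95 lbmol/h, ξ₁ = 103 lbmol/h.
Outlet amounts (n = n₀ + Σ ν·ξ):
  H: 389.8 − 1(103) − 1(11.95) = 274.8
  D: 1530 − 2(103) − 2(11.95) = 1300
  G: 0 + 1(103) = 103
  E: 0 + 2(11.95) = 23.9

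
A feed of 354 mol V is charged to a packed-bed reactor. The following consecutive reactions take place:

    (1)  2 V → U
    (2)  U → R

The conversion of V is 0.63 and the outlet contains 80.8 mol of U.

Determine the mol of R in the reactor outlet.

Conversion of V: V consumed = 2ξ₁ = 0.63 × 354 → ξ₁ = 111.5 mol.
U balance: n_U = 0 + 1ξ₁ − 1ξ₂ = 80.8 → ξ₂ = (1·111.5 − 80.8)/1 = 30.71 mol.
Outlet amounts (n = n₀ + Σ ν·ξ):
  V: 354 − 2(111.5) = 131
  U: 0 + 1(111.5) − 1(30.71) = 80.8
  R: 0 + 1(30.71) = 30.71

30.7 mol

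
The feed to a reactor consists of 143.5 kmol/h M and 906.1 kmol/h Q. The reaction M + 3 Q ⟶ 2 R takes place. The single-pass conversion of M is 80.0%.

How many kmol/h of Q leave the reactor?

562 kmol/h

M reacted = 0.8 × 143.5 = 114.8 kmol/h; ν_M = −1, so ξ = 114.8/1 = 114.8 kmol/h.
Outlet amounts (n = n₀ + ν ξ):
  M: 143.5 − 1(114.8) = 28.7
  Q: 906.1 − 3(114.8) = 561.7
  R: 0 + 2(114.8) = 229.6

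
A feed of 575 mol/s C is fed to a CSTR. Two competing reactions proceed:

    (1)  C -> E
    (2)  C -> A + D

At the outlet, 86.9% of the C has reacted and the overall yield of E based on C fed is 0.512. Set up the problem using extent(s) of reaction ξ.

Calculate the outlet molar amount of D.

Yield of E: 1ξ₁ / 575 = 0.512 → ξ₁ = 294.4 mol/s.
Conversion of C: 1ξ₁ + 1ξ₂ = 0.869 × 575 = 499.7 → ξ₂ = 205.3 mol/s.
Outlet amounts (n = n₀ + Σ ν·ξ):
  C: 575 − 1(294.4) − 1(205.3) = 75.32
  E: 0 + 1(294.4) = 294.4
  A: 0 + 1(205.3) = 205.3
  D: 0 + 1(205.3) = 205.3

205 mol/s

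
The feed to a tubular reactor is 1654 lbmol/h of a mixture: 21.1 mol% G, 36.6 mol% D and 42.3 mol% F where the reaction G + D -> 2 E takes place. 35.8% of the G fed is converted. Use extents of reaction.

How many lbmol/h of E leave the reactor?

250 lbmol/h

G reacted = 0.358 × 349 = 124.9 lbmol/h; ν_G = −1, so ξ = 124.9/1 = 124.9 lbmol/h.
Outlet amounts (n = n₀ + ν ξ):
  G: 349 − 1(124.9) = 224.1
  D: 605.4 − 1(124.9) = 480.4
  E: 0 + 2(124.9) = 249.9
  F: 699.6 (inert)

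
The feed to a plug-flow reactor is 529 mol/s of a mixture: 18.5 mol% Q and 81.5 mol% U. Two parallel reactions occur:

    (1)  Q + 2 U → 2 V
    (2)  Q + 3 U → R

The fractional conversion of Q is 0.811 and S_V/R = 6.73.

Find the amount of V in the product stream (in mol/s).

Conversion of Q: Q consumed = 0.811 × 97.86 = 79.37 mol/s = 1ξ₁ + 1ξ₂.
Selectivity: 2ξ₁ / (1ξ₂) = 6.73 → ξ₁ = 3.365 ξ₂.
Substitute: (1·3.365 + 1) ξ₂ = 79.37 → ξ₂ = 18.18 mol/s, ξ₁ = 61.19 mol/s.
Outlet amounts (n = n₀ + Σ ν·ξ):
  Q: 97.86 − 1(61.19) − 1(18.18) = 18.5
  U: 431.1 − 2(61.19) − 3(18.18) = 254.2
  V: 0 + 2(61.19) = 122.4
  R: 0 + 1(18.18) = 18.18

122 mol/s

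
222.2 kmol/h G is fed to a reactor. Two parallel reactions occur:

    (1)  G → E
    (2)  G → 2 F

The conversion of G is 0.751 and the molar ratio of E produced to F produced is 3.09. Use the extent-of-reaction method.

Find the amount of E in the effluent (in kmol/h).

144 kmol/h

Conversion of G: G consumed = 0.751 × 222.2 = 166.9 kmol/h = 1ξ₁ + 1ξ₂.
Selectivity: 1ξ₁ / (2ξ₂) = 3.09 → ξ₁ = 6.18 ξ₂.
Substitute: (1·6.18 + 1) ξ₂ = 166.9 → ξ₂ = 23.24 kmol/h, ξ₁ = 143.6 kmol/h.
Outlet amounts (n = n₀ + Σ ν·ξ):
  G: 222.2 − 1(143.6) − 1(23.24) = 55.33
  E: 0 + 1(143.6) = 143.6
  F: 0 + 2(23.24) = 46.48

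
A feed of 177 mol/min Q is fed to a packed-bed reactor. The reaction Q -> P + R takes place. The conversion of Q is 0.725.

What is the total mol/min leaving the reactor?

305 mol/min

Q reacted = 0.725 × 177 = 128.3 mol/min; ν_Q = −1, so ξ = 128.3/1 = 128.3 mol/min.
Outlet amounts (n = n₀ + ν ξ):
  Q: 177 − 1(128.3) = 48.68
  P: 0 + 1(128.3) = 128.3
  R: 0 + 1(128.3) = 128.3
Total out = 48.68 + 128.3 + 128.3 = 305.3 mol/min.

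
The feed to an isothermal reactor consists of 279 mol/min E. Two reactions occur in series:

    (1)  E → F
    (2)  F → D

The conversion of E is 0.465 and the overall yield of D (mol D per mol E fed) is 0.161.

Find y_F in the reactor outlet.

Conversion of E: E consumed = 1ξ₁ = 0.465 × 279 → ξ₁ = 129.7 mol/min.
Yield of D: 1ξ₂ / 279 = 0.161 → ξ₂ = 44.92 mol/min.
Outlet amounts (n = n₀ + Σ ν·ξ):
  E: 279 − 1(129.7) = 149.3
  F: 0 + 1(129.7) − 1(44.92) = 84.82
  D: 0 + 1(44.92) = 44.92
Total out = 279 mol/min; y_F = 84.82 / 279 = 0.304.

0.304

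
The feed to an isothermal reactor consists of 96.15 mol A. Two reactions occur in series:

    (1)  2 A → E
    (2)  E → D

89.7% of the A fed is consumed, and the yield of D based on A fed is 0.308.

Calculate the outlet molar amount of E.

13.5 mol

Conversion of A: A consumed = 2ξ₁ = 0.897 × 96.15 → ξ₁ = 43.12 mol.
Yield of D: 1ξ₂ / 96.15 = 0.308 → ξ₂ = 29.61 mol.
Outlet amounts (n = n₀ + Σ ν·ξ):
  A: 96.15 − 2(43.12) = 9.903
  E: 0 + 1(43.12) − 1(29.61) = 13.51
  D: 0 + 1(29.61) = 29.61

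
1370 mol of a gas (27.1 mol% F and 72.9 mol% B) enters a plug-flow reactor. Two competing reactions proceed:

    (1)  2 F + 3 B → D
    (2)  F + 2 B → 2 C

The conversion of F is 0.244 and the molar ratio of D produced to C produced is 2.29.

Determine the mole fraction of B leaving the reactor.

0.717

Conversion of F: F consumed = 0.244 × 371.3 = 90.59 mol = 2ξ₁ + 1ξ₂.
Selectivity: 1ξ₁ / (2ξ₂) = 2.29 → ξ₁ = 4.58 ξ₂.
Substitute: (2·4.58 + 1) ξ₂ = 90.59 → ξ₂ = 8.916 mol, ξ₁ = 40.84 mol.
Outlet amounts (n = n₀ + Σ ν·ξ):
  F: 371.3 − 2(40.84) − 1(8.916) = 280.7
  B: 998.7 − 3(40.84) − 2(8.916) = 858.4
  D: 0 + 1(40.84) = 40.84
  C: 0 + 2(8.916) = 17.83
Total out = 1198 mol; y_B = 858.4 / 1198 = 0.7167.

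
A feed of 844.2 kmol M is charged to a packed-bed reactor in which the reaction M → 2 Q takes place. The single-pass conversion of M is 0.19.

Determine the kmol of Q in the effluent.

M reacted = 0.19 × 844.2 = 160.4 kmol; ν_M = −1, so ξ = 160.4/1 = 160.4 kmol.
Outlet amounts (n = n₀ + ν ξ):
  M: 844.2 − 1(160.4) = 683.8
  Q: 0 + 2(160.4) = 320.8

321 kmol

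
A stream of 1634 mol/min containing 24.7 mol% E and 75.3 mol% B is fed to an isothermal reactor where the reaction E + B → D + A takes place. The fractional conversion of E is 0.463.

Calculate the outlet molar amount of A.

E reacted = 0.463 × 403.6 = 186.9 mol/min; ν_E = −1, so ξ = 186.9/1 = 186.9 mol/min.
Outlet amounts (n = n₀ + ν ξ):
  E: 403.6 − 1(186.9) = 216.7
  B: 1230 − 1(186.9) = 1044
  D: 0 + 1(186.9) = 186.9
  A: 0 + 1(186.9) = 186.9

187 mol/min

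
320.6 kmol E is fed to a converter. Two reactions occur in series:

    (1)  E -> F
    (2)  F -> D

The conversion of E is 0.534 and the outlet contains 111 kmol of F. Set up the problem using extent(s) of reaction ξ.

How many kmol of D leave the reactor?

Conversion of E: E consumed = 1ξ₁ = 0.534 × 320.6 → ξ₁ = 171.2 kmol.
F balance: n_F = 0 + 1ξ₁ − 1ξ₂ = 111 → ξ₂ = (1·171.2 − 111)/1 = 60.2 kmol.
Outlet amounts (n = n₀ + Σ ν·ξ):
  E: 320.6 − 1(171.2) = 149.4
  F: 0 + 1(171.2) − 1(60.2) = 111
  D: 0 + 1(60.2) = 60.2

60.2 kmol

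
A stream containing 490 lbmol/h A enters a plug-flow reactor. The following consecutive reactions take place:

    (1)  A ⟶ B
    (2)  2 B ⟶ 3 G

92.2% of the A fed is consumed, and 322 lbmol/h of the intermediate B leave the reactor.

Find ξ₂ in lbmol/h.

Conversion of A: A consumed = 1ξ₁ = 0.922 × 490 → ξ₁ = 451.8 lbmol/h.
B balance: n_B = 0 + 1ξ₁ − 2ξ₂ = 322 → ξ₂ = (1·451.8 − 322)/2 = 64.89 lbmol/h.
Outlet amounts (n = n₀ + Σ ν·ξ):
  A: 490 − 1(451.8) = 38.22
  B: 0 + 1(451.8) − 2(64.89) = 322
  G: 0 + 3(64.89) = 194.7

ξ₂ = 64.9 lbmol/h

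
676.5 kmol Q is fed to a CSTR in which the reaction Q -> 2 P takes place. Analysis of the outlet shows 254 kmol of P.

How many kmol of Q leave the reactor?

550 kmol

For P: n = n₀ + 2ξ → 254 = 0 + 2ξ, giving ξ = 127 kmol.
Outlet amounts (n = n₀ + ν ξ):
  Q: 676.5 − 1(127) = 549.5
  P: 0 + 2(127) = 254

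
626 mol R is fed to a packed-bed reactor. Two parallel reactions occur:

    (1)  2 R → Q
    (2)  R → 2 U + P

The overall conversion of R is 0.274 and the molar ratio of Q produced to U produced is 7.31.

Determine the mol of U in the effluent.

Conversion of R: R consumed = 0.274 × 626 = 171.5 mol = 2ξ₁ + 1ξ₂.
Selectivity: 1ξ₁ / (2ξ₂) = 7.31 → ξ₁ = 14.62 ξ₂.
Substitute: (2·14.62 + 1) ξ₂ = 171.5 → ξ₂ = 5.672 mol, ξ₁ = 82.93 mol.
Outlet amounts (n = n₀ + Σ ν·ξ):
  R: 626 − 2(82.93) − 1(5.672) = 454.5
  Q: 0 + 1(82.93) = 82.93
  U: 0 + 2(5.672) = 11.34
  P: 0 + 1(5.672) = 5.672

11.3 mol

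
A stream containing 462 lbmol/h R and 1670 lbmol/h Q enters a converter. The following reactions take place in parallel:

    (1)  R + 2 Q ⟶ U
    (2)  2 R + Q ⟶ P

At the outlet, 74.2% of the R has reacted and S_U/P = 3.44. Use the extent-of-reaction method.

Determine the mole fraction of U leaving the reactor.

Conversion of R: R consumed = 0.742 × 462 = 342.8 lbmol/h = 1ξ₁ + 2ξ₂.
Selectivity: 1ξ₁ / (1ξ₂) = 3.44 → ξ₁ = 3.44 ξ₂.
Substitute: (1·3.44 + 2) ξ₂ = 342.8 → ξ₂ = 63.02 lbmol/h, ξ₁ = 216.8 lbmol/h.
Outlet amounts (n = n₀ + Σ ν·ξ):
  R: 462 − 1(216.8) − 2(63.02) = 119.2
  Q: 1670 − 2(216.8) − 1(63.02) = 1173
  U: 0 + 1(216.8) = 216.8
  P: 0 + 1(63.02) = 63.02
Total out = 1572 lbmol/h; y_U = 216.8 / 1572 = 0.1379.

0.138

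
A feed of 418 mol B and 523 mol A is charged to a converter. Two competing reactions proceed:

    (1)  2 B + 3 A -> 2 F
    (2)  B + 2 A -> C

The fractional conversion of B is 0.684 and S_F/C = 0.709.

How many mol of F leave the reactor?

Conversion of B: B consumed = 0.684 × 418 = 285.9 mol = 2ξ₁ + 1ξ₂.
Selectivity: 2ξ₁ / (1ξ₂) = 0.709 → ξ₁ = 0.3545 ξ₂.
Substitute: (2·0.3545 + 1) ξ₂ = 285.9 → ξ₂ = 167.3 mol, ξ₁ = 59.31 mol.
Outlet amounts (n = n₀ + Σ ν·ξ):
  B: 418 − 2(59.31) − 1(167.3) = 132.1
  A: 523 − 3(59.31) − 2(167.3) = 10.48
  F: 0 + 2(59.31) = 118.6
  C: 0 + 1(167.3) = 167.3

119 mol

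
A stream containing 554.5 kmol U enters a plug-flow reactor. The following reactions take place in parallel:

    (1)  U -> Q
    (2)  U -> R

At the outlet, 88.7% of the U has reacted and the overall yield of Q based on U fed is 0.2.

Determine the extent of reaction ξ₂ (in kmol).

Yield of Q: 1ξ₁ / 554.5 = 0.2 → ξ₁ = 110.9 kmol.
Conversion of U: 1ξ₁ + 1ξ₂ = 0.887 × 554.5 = 491.8 → ξ₂ = 380.9 kmol.
Outlet amounts (n = n₀ + Σ ν·ξ):
  U: 554.5 − 1(110.9) − 1(380.9) = 62.66
  Q: 0 + 1(110.9) = 110.9
  R: 0 + 1(380.9) = 380.9

ξ₂ = 381 kmol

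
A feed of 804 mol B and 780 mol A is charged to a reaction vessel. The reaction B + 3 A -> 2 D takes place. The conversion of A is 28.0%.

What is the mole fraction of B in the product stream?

0.508

A reacted = 0.28 × 780 = 218.4 mol; ν_A = −3, so ξ = 218.4/3 = 72.8 mol.
Outlet amounts (n = n₀ + ν ξ):
  B: 804 − 1(72.8) = 731.2
  A: 780 − 3(72.8) = 561.6
  D: 0 + 2(72.8) = 145.6
Total out = 1438 mol; y_B = 731.2 / 1438 = 0.5083.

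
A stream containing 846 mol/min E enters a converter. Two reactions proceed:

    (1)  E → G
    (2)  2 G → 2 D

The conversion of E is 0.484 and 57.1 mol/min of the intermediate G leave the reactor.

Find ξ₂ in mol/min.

ξ₂ = 176 mol/min

Conversion of E: E consumed = 1ξ₁ = 0.484 × 846 → ξ₁ = 409.5 mol/min.
G balance: n_G = 0 + 1ξ₁ − 2ξ₂ = 57.1 → ξ₂ = (1·409.5 − 57.1)/2 = 176.2 mol/min.
Outlet amounts (n = n₀ + Σ ν·ξ):
  E: 846 − 1(409.5) = 436.5
  G: 0 + 1(409.5) − 2(176.2) = 57.1
  D: 0 + 2(176.2) = 352.4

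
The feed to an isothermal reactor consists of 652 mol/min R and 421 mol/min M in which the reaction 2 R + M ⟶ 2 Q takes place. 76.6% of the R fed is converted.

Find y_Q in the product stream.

0.607

R reacted = 0.766 × 652 = 499.4 mol/min; ν_R = −2, so ξ = 499.4/2 = 249.7 mol/min.
Outlet amounts (n = n₀ + ν ξ):
  R: 652 − 2(249.7) = 152.6
  M: 421 − 1(249.7) = 171.3
  Q: 0 + 2(249.7) = 499.4
Total out = 823.3 mol/min; y_Q = 499.4 / 823.3 = 0.6066.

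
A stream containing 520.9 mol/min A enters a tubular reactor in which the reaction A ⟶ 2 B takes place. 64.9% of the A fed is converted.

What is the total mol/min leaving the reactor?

A reacted = 0.649 × 520.9 = 338.1 mol/min; ν_A = −1, so ξ = 338.1/1 = 338.1 mol/min.
Outlet amounts (n = n₀ + ν ξ):
  A: 520.9 − 1(338.1) = 182.8
  B: 0 + 2(338.1) = 676.1
Total out = 182.8 + 676.1 = 859 mol/min.

859 mol/min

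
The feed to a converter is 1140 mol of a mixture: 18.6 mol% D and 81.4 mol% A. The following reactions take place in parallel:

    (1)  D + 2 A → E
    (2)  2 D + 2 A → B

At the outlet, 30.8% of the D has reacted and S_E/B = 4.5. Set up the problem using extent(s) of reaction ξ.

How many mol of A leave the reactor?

817 mol

Conversion of D: D consumed = 0.308 × 212 = 65.31 mol = 1ξ₁ + 2ξ₂.
Selectivity: 1ξ₁ / (1ξ₂) = 4.5 → ξ₁ = 4.5 ξ₂.
Substitute: (1·4.5 + 2) ξ₂ = 65.31 → ξ₂ = 10.05 mol, ξ₁ = 45.21 mol.
Outlet amounts (n = n₀ + Σ ν·ξ):
  D: 212 − 1(45.21) − 2(10.05) = 146.7
  A: 928 − 2(45.21) − 2(10.05) = 817.4
  E: 0 + 1(45.21) = 45.21
  B: 0 + 1(10.05) = 10.05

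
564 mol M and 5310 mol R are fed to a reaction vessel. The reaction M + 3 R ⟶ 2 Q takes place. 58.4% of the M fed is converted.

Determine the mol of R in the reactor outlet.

4320 mol

M reacted = 0.584 × 564 = 329.4 mol; ν_M = −1, so ξ = 329.4/1 = 329.4 mol.
Outlet amounts (n = n₀ + ν ξ):
  M: 564 − 1(329.4) = 234.6
  R: 5310 − 3(329.4) = 4322
  Q: 0 + 2(329.4) = 658.8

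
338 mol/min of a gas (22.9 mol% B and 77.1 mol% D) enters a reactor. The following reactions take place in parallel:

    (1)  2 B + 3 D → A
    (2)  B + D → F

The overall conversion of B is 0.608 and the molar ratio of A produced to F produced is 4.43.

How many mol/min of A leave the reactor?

Conversion of B: B consumed = 0.608 × 77.4 = 47.06 mol/min = 2ξ₁ + 1ξ₂.
Selectivity: 1ξ₁ / (1ξ₂) = 4.43 → ξ₁ = 4.43 ξ₂.
Substitute: (2·4.43 + 1) ξ₂ = 47.06 → ξ₂ = 4.773 mol/min, ξ₁ = 21.14 mol/min.
Outlet amounts (n = n₀ + Σ ν·ξ):
  B: 77.4 − 2(21.14) − 1(4.773) = 30.34
  D: 260.6 − 3(21.14) − 1(4.773) = 192.4
  A: 0 + 1(21.14) = 21.14
  F: 0 + 1(4.773) = 4.773

21.1 mol/min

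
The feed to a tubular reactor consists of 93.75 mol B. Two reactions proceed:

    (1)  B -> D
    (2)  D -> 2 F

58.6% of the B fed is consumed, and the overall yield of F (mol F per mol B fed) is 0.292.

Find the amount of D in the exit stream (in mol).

41.2 mol

Conversion of B: B consumed = 1ξ₁ = 0.586 × 93.75 → ξ₁ = 54.94 mol.
Yield of F: 2ξ₂ / 93.75 = 0.292 → ξ₂ = 13.69 mol.
Outlet amounts (n = n₀ + Σ ν·ξ):
  B: 93.75 − 1(54.94) = 38.81
  D: 0 + 1(54.94) − 1(13.69) = 41.25
  F: 0 + 2(13.69) = 27.38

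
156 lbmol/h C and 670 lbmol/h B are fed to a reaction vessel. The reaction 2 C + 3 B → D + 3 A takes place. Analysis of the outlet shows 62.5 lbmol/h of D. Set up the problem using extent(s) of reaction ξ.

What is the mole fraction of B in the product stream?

0.632

For D: n = n₀ + 1ξ → 62.5 = 0 + 1ξ, giving ξ = 62.5 lbmol/h.
Outlet amounts (n = n₀ + ν ξ):
  C: 156 − 2(62.5) = 31
  B: 670 − 3(62.5) = 482.5
  D: 0 + 1(62.5) = 62.5
  A: 0 + 3(62.5) = 187.5
Total out = 763.5 lbmol/h; y_B = 482.5 / 763.5 = 0.632.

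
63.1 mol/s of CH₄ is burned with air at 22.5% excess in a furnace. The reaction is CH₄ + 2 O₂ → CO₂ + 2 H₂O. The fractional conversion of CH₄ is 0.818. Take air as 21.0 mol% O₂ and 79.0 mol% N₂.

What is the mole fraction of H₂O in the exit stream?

0.129

Stoichiometric O₂ = 2 × 63.1 = 126.2 mol/s; O₂ fed = 126.2 × 1.225 = 154.6 mol/s.
N₂ fed = 154.6 × 79/21 = 581.6 mol/s.
Fuel reacted = 0.818 × 63.1 → ξ = 51.62 mol/s.
Outlet (n = n₀ + ν ξ):
  CH₄: 63.1 − 1(51.62) = 11.48
  O₂: 154.6 − 2(51.62) = 51.36
  N₂: 581.6 (inert)
  CO₂: 0 + 1(51.62) = 51.62
  H₂O: 0 + 2(51.62) = 103.2
Total out = 799.3 mol/s; y_H₂O = 103.2 / 799.3 = 0.1292.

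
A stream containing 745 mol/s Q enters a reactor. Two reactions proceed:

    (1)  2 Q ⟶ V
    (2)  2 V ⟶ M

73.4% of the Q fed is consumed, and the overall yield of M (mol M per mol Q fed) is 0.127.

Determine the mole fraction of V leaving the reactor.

0.223

Conversion of Q: Q consumed = 2ξ₁ = 0.734 × 745 → ξ₁ = 273.4 mol/s.
Yield of M: 1ξ₂ / 745 = 0.127 → ξ₂ = 94.61 mol/s.
Outlet amounts (n = n₀ + Σ ν·ξ):
  Q: 745 − 2(273.4) = 198.2
  V: 0 + 1(273.4) − 2(94.61) = 84.19
  M: 0 + 1(94.61) = 94.61
Total out = 377 mol/s; y_V = 84.19 / 377 = 0.2233.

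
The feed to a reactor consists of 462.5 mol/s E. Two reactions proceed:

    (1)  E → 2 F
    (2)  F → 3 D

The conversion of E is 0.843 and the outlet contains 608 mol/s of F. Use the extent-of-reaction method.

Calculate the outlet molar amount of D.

515 mol/s

Conversion of E: E consumed = 1ξ₁ = 0.843 × 462.5 → ξ₁ = 389.9 mol/s.
F balance: n_F = 0 + 2ξ₁ − 1ξ₂ = 608 → ξ₂ = (2·389.9 − 608)/1 = 171.8 mol/s.
Outlet amounts (n = n₀ + Σ ν·ξ):
  E: 462.5 − 1(389.9) = 72.61
  F: 0 + 2(389.9) − 1(171.8) = 608
  D: 0 + 3(171.8) = 515.3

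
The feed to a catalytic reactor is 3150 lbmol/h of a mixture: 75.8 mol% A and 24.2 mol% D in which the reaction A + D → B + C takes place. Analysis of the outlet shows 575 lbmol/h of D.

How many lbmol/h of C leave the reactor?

187 lbmol/h

For D: n = n₀ − 1ξ → 575 = 762.3 − 1ξ, giving ξ = 187.3 lbmol/h.
Outlet amounts (n = n₀ + ν ξ):
  A: 2388 − 1(187.3) = 2200
  D: 762.3 − 1(187.3) = 575
  B: 0 + 1(187.3) = 187.3
  C: 0 + 1(187.3) = 187.3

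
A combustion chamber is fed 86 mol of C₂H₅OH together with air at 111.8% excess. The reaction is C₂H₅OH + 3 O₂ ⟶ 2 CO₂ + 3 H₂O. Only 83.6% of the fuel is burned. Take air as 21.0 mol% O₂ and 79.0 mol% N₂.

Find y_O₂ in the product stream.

Stoichiometric O₂ = 3 × 86 = 258 mol; O₂ fed = 258 × 2.118 = 546.4 mol.
N₂ fed = 546.4 × 79/21 = 2056 mol.
Fuel reacted = 0.836 × 86 → ξ = 71.9 mol.
Outlet (n = n₀ + ν ξ):
  C₂H₅OH: 86 − 1(71.9) = 14.1
  O₂: 546.4 − 3(71.9) = 330.8
  N₂: 2056 (inert)
  CO₂: 0 + 2(71.9) = 143.8
  H₂O: 0 + 3(71.9) = 215.7
Total out = 2760 mol; y_O₂ = 330.8 / 2760 = 0.1198.

0.12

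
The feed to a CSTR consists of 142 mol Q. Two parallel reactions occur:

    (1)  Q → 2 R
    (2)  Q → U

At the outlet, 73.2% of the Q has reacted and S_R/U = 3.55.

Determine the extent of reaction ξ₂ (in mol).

ξ₂ = 37.5 mol

Conversion of Q: Q consumed = 0.732 × 142 = 103.9 mol = 1ξ₁ + 1ξ₂.
Selectivity: 2ξ₁ / (1ξ₂) = 3.55 → ξ₁ = 1.775 ξ₂.
Substitute: (1·1.775 + 1) ξ₂ = 103.9 → ξ₂ = 37.46 mol, ξ₁ = 66.49 mol.
Outlet amounts (n = n₀ + Σ ν·ξ):
  Q: 142 − 1(66.49) − 1(37.46) = 38.06
  R: 0 + 2(66.49) = 133
  U: 0 + 1(37.46) = 37.46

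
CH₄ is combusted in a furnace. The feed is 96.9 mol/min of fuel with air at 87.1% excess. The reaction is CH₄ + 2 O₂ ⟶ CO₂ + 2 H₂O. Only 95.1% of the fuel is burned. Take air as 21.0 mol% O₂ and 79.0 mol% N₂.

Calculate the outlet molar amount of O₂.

Stoichiometric O₂ = 2 × 96.9 = 193.8 mol/min; O₂ fed = 193.8 × 1.871 = 362.6 mol/min.
N₂ fed = 362.6 × 79/21 = 1364 mol/min.
Fuel reacted = 0.951 × 96.9 → ξ = 92.15 mol/min.
Outlet (n = n₀ + ν ξ):
  CH₄: 96.9 − 1(92.15) = 4.748
  O₂: 362.6 − 2(92.15) = 178.3
  N₂: 1364 (inert)
  CO₂: 0 + 1(92.15) = 92.15
  H₂O: 0 + 2(92.15) = 184.3

178 mol/min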